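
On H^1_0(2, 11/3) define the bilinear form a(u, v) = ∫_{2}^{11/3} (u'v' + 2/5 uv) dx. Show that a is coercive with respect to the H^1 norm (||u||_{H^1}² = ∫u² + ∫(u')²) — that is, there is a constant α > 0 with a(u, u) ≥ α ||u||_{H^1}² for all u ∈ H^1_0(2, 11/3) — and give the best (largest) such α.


α = (10 + 9*π^2)/(25 + 9*π^2)

Coercivity of a(·,·) on H^1_0(2, 11/3) means a(u, u) ≥ α ||u||_{H^1}² for every u ∈ H^1_0.
The interval has length L = 5/3, and Poincaré/coercivity depend only on L. Here a(u, u) = ∫(u')² + (2/5)·∫u².
Here 0 < c = 2/5 < 1. The condition a(u,u) ≥ α||u||_{H^1}² reads (1−α)∫(u')² ≥ (α−c)∫u². Any admissible α is ≤ 1 (rapidly oscillating u have ∫u²/∫(u')² → 0), and α = 1 would force 0 ≥ (1−c)∫u², impossible since c < 1; so 1−α > 0. By the sharp Poincaré inequality on H^1_0 of an interval of length L, ∫(u')² ≥ (π/L)²∫u² with equality for the first sine mode sin(π(x−x₀)/L) (x₀ the left endpoint), so the inequality holds for all u iff (1−α)(π/L)² ≥ α − c, i.e. α ≤ ((π/L)² + c)/((π/L)² + 1) = (1 + c(L/π)²)/(1 + (L/π)²). With (π/L)² = 9*π^2/25 and c = 2/5, the largest admissible constant is α = ((π/L)² + c)/((π/L)² + 1).
Simplifying, α = (10 + 9*π^2)/(25 + 9*π^2).


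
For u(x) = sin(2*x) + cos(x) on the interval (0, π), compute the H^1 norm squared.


||u||_{H^1(0,π)}^2 = 16/3 + 7*π/2

u'(x) = -sin(x) + 2*cos(2*x).
Expand u² and (u')² and integrate term by term on (0, π), using: for integers n ≥ 1, ∫_0^π sin²(nx) dx = ∫_0^π cos²(nx) dx = π/2; for n ≠ n', ∫_0^π sin(nx)sin(n'x) dx = ∫_0^π cos(nx)cos(n'x) dx = 0; and by product-to-sum, ∫_0^π sin(nx)cos(n'x) dx = ½∫_0^π [sin((n+n')x) + sin((n−n')x)] dx, which is 0 when n+n' is even and 2n/(n²−n'²) when n+n' is odd (it need not vanish on (0, π)).
  u² squared terms: (1)²·∫cos(x)² dx = 1·π/2 = π/2;  (1)²·∫sin(2x)² dx = 1·π/2 = π/2.
  u² cross terms: 2·(1)·(1)·∫cos(x)·sin(2x) dx = 2·(4/3) = 8/3.
  So ∫_0^π u² dx = π/2 + π/2 + 8/3 = 8/3 + π.
  (u')² squared terms: (-1)²·∫sin(x)² dx = 1·π/2 = π/2;  (2)²·∫cos(2x)² dx = 4·π/2 = 2*π.
  (u')² cross terms: 2·(-1)·(2)·∫sin(x)·cos(2x) dx = -4·(-2/3) = 8/3.
  So ∫_0^π (u')² dx = π/2 + 2*π + 8/3 = 8/3 + 5*π/2.
||u||_{H^1}^2 = (8/3 + π) + (8/3 + 5*π/2) = 16/3 + 7*π/2.


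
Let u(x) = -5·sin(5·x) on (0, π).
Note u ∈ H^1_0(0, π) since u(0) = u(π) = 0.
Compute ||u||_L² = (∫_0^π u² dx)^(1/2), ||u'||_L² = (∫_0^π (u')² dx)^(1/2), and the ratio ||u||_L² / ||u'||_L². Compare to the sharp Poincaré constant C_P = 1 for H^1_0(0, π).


||u||_L² / ||u'||_L² = 1/5 < C_P = 1.

u(x) = -5·sin(5·x), so u'(x) = -25*cos(5*x).
Writing u(x) = A·sin(kπx/L) with A = -5 and k = 5, use ∫_0^L sin²(kπx/L) dx = L/2 and ∫_0^L cos²(kπx/L) dx = L/2.
u² = 25·sin²(5·x) and (u')² = 625·cos²(5·x), and each of sin², cos² integrates to L/2 = π/2 over (0, π).
∫_0^π u² dx = 25*π/2, so ||u||_L² = 5*sqrt(2)*sqrt(π)/2.
∫_0^π (u')² dx = 625*π/2, so ||u'||_L² = 25*sqrt(2)*sqrt(π)/2.
Ratio ||u||_L² / ||u'||_L² = 1/5.
Sharp Poincaré constant on H^1_0(0, π) is C_P = L/π = 1, achieved by sin(x).
This is the k = 5 harmonic; the ratio L/(kπ) is strictly less than C_P = L/π, consistent with the sharp inequality ||u||_L² ≤ C_P ||u'||_L².


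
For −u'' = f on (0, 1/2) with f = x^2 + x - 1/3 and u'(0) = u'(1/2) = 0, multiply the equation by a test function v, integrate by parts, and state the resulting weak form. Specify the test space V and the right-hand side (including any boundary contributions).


V = H^1(0, 1/2) (no boundary constraint on v; u is determined up to an additive constant); weak form: ∫_0^1/2 u'v' dx = ∫_0^1/2 (x^2 + x - 1/3) v dx for all v ∈ V.

Multiply both sides by a test function v and integrate from 0 to 1/2:
  ∫_0^1/2 −u''(x) v(x) dx = ∫_0^1/2 f(x) v(x) dx.
Integrate the LHS by parts once:
  ∫_0^1/2 −u'' v dx = −[u'(x) v(x)]_0^1/2 + ∫_0^1/2 u'(x) v'(x) dx.
Thus ∫_0^1/2 u'(x) v'(x) dx = ∫_0^1/2 f(x) v(x) dx + [u'(x) v(x)]_0^1/2.
Choose V so that boundary terms are either known or forced to vanish.
u has homogeneous Neumann: u'(0) = u'(1/2) = 0. So [u' v]_0^1/2 = 0·v(1/2) − 0·v(0) = 0 for any v; take V = H^1(0, 1/2).
Weak formulation: find u (satisfying any essential BC) such that ∫_0^1/2 u'(x) v'(x) dx = ∫_0^1/2 f v dx for all v ∈ V (homogeneous Neumann, so boundary terms vanish).
Substituting f(x) = x^2 + x - 1/3, the right-hand side is ∫_0^1/2 (x^2 + x - 1/3) v dx.
Compatibility check (pure Neumann): taking v ≡ 1 ∈ V gives 0 = ∫_0^1/2 f dx + (0) − (0), i.e. ∫_0^1/2 f dx must equal u'(0) − u'(1/2) = 0. Indeed ∫_0^1/2 (x^2 + x - 1/3) dx = 0, so the data are compatible. The solution is then unique only up to an additive constant (fix it e.g. by requiring ∫_0^1/2 u dx = 0).


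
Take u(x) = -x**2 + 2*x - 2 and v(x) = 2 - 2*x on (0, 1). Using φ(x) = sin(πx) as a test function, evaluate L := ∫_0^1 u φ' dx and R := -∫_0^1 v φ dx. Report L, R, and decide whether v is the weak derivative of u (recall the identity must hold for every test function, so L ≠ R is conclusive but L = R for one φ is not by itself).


LHS = -2/π, RHS = -2/π. Yes, v = u' weakly.

u(x) = -x**2 + 2*x - 2, classical derivative u'(x) = 2 - 2*x.
φ(x) = sin(πx), so φ'(x) = π*cos(π*x).
Note φ(0) = φ(1) = 0, so the boundary term u·φ vanishes.
LHS = ∫_0^1 u(x) φ'(x) dx = ∫_0^1 (-π*x^2*cos(π*x) + 2*π*x*cos(π*x) - 2*π*cos(π*x)) dx. Term by term:
  ∫_0^1 -2*π*cos(π*x) dx = 0;  ∫_0^1 -π*x^2*cos(π*x) dx = 2/π;  ∫_0^1 2*π*x*cos(π*x) dx = -4/π.
Sum: 0 + 2/π − 4/π = -2/π.
So LHS = -2/π.
∫_0^1 v(x) φ(x) dx = ∫_0^1 (-2*x*sin(π*x) + 2*sin(π*x)) dx. Term by term:
  ∫_0^1 2*sin(π*x) dx = 4/π;  ∫_0^1 -2*x*sin(π*x) dx = -2/π.
Sum: 4/π − 2/π = 2/π.
So RHS = -∫_0^1 v(x) φ(x) dx = -2/π.
LHS = RHS, so the identity holds for this test φ.
Moreover u is smooth here and v(x) = u'(x) = 2 - 2*x pointwise, so the identity holds for every test function. Hence v is the weak derivative of u.


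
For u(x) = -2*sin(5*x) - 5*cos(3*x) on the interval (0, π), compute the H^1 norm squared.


||u||_{H^1(0,π)}^2 = 177*π

u'(x) = 15*sin(3*x) - 10*cos(5*x).
Expand u² and (u')² and integrate term by term on (0, π), using: for integers n ≥ 1, ∫_0^π sin²(nx) dx = ∫_0^π cos²(nx) dx = π/2; for n ≠ n', ∫_0^π sin(nx)sin(n'x) dx = ∫_0^π cos(nx)cos(n'x) dx = 0; and by product-to-sum, ∫_0^π sin(nx)cos(n'x) dx = ½∫_0^π [sin((n+n')x) + sin((n−n')x)] dx, which is 0 when n+n' is even and 2n/(n²−n'²) when n+n' is odd (it need not vanish on (0, π)).
  u² squared terms: (-5)²·∫cos(3x)² dx = 25·π/2 = 25*π/2;  (-2)²·∫sin(5x)² dx = 4·π/2 = 2*π.
  u² cross terms: 2·(-5)·(-2)·∫cos(3x)·sin(5x) dx = 20·(0) = 0.
  So ∫_0^π u² dx = 25*π/2 + 2*π + 0 = 29*π/2.
  (u')² squared terms: (-10)²·∫cos(5x)² dx = 100·π/2 = 50*π;  (15)²·∫sin(3x)² dx = 225·π/2 = 225*π/2.
  (u')² cross terms: 2·(-10)·(15)·∫cos(5x)·sin(3x) dx = -300·(0) = 0.
  So ∫_0^π (u')² dx = 50*π + 225*π/2 + 0 = 325*π/2.
||u||_{H^1}^2 = (29*π/2) + (325*π/2) = 177*π.


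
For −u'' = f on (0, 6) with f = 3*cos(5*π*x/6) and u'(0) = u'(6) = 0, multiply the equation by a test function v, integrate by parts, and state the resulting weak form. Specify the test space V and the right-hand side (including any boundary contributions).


V = H^1(0, 6) (no boundary constraint on v; u is determined up to an additive constant); weak form: ∫_0^6 u'v' dx = ∫_0^6 (3*cos(5*π*x/6)) v dx for all v ∈ V.

Multiply both sides by a test function v and integrate from 0 to 6:
  ∫_0^6 −u''(x) v(x) dx = ∫_0^6 f(x) v(x) dx.
Integrate the LHS by parts once:
  ∫_0^6 −u'' v dx = −[u'(x) v(x)]_0^6 + ∫_0^6 u'(x) v'(x) dx.
Thus ∫_0^6 u'(x) v'(x) dx = ∫_0^6 f(x) v(x) dx + [u'(x) v(x)]_0^6.
Choose V so that boundary terms are either known or forced to vanish.
u has homogeneous Neumann: u'(0) = u'(6) = 0. So [u' v]_0^6 = 0·v(6) − 0·v(0) = 0 for any v; take V = H^1(0, 6).
Weak formulation: find u (satisfying any essential BC) such that ∫_0^6 u'(x) v'(x) dx = ∫_0^6 f v dx for all v ∈ V (homogeneous Neumann, so boundary terms vanish).
Substituting f(x) = 3*cos(5*π*x/6), the right-hand side is ∫_0^6 (3*cos(5*π*x/6)) v dx.
Compatibility check (pure Neumann): taking v ≡ 1 ∈ V gives 0 = ∫_0^6 f dx + (0) − (0), i.e. ∫_0^6 f dx must equal u'(0) − u'(6) = 0. Indeed ∫_0^6 (3*cos(5*π*x/6)) dx = 0, so the data are compatible. The solution is then unique only up to an additive constant (fix it e.g. by requiring ∫_0^6 u dx = 0).


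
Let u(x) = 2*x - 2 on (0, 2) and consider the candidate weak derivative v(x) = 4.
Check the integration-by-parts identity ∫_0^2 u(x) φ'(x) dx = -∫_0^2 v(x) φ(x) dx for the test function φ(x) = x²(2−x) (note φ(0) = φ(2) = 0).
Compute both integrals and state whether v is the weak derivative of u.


LHS = -8/3, RHS = -16/3. No, v is not the weak derivative of u.

u(x) = 2*x - 2, classical derivative u'(x) = 2.
φ(x) = x²(2−x), so φ'(x) = x*(4 - 3*x).
Note φ(0) = φ(2) = 0, so the boundary term u·φ vanishes.
LHS = ∫_0^2 u(x) φ'(x) dx = ∫_0^2 (-6*x^3 + 14*x^2 - 8*x) dx. Term by term:
  ∫_0^2 -6*x^3 dx = -24;  ∫_0^2 14*x^2 dx = 112/3;  ∫_0^2 -8*x dx = -16.
Sum: -24 + 112/3 − 16 = -8/3.
So LHS = -8/3.
∫_0^2 v(x) φ(x) dx = ∫_0^2 (-4*x^3 + 8*x^2) dx. Term by term:
  ∫_0^2 -4*x^3 dx = -16;  ∫_0^2 8*x^2 dx = 64/3.
Sum: -16 + 64/3 = 16/3.
So RHS = -∫_0^2 v(x) φ(x) dx = -16/3.
LHS − RHS = 8/3 ≠ 0, so the identity fails.
(For a valid weak derivative the identity must hold for EVERY test function, in particular this one. The failure shows v is NOT the weak derivative of u.)
Correct weak derivative would be u'(x) = 2.


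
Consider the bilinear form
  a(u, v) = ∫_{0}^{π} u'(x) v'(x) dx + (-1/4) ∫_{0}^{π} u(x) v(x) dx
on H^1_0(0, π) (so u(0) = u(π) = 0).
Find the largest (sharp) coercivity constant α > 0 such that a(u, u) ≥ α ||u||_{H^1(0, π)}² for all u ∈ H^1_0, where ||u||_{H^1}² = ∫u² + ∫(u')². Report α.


α = 3/8

Coercivity of a(·,·) on H^1_0(0, π) means a(u, u) ≥ α ||u||_{H^1}² for every u ∈ H^1_0.
The interval has length L = π, and Poincaré/coercivity depend only on L. Here a(u, u) = ∫(u')² + (-1/4)·∫u².
Here c = -1/4 < 0 with |c| < (π/L)² = 1, so coercivity still holds. The condition a(u,u) ≥ α||u||_{H^1}² reads (1−α)∫(u')² ≥ (α−c)∫u². Any admissible α is ≤ 1 (rapidly oscillating u have ∫u²/∫(u')² → 0), and α = 1 would force 0 ≥ (1−c)∫u², impossible since c < 1; so 1−α > 0. By the sharp Poincaré inequality on H^1_0 of an interval of length L, ∫(u')² ≥ (π/L)²∫u² with equality for the first sine mode sin(π(x−x₀)/L) (x₀ the left endpoint), so the inequality holds for all u iff (1−α)(π/L)² ≥ α − c, i.e. α ≤ ((π/L)² + c)/((π/L)² + 1) = (1 + c(L/π)²)/(1 + (L/π)²). (Direct route, valid since c ≤ 0: Poincaré gives c∫u² ≥ c(L/π)²∫(u')², so a(u,u) ≥ (1 + c(L/π)²)∫(u')², while ||u||_{H^1}² ≤ (1 + (L/π)²)∫(u')²; dividing yields the same α.) With (π/L)² = 1 and c = -1/4, the largest admissible constant is α = ((π/L)² + c)/((π/L)² + 1).
Simplifying, α = 3/8.


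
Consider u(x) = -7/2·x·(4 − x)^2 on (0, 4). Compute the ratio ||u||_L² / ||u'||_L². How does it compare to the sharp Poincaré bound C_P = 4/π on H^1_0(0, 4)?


||u||_L² / ||u'||_L² = 2*sqrt(14)/7 < C_P = 4/π.

u(x) = -7/2·x·(4 − x)^2, so u'(x) = 7*(4 - 3*x)*(x/2 - 2).
u(x) = -7/2·x·(4 − x)^2 vanishes at x = 0 and x = 4, so u ∈ H^1_0(0, 4). Differentiate via the product rule and integrate the resulting polynomials term by term.
  ∫_0^4 u² dx = ∫_0^4 (49*x^6/4 - 196*x^5 + 1176*x^4 - 3136*x^3 + 3136*x^2) dx. Term by term:
    ∫_0^4 49*x^6/4 dx = 28672;  ∫_0^4 -196*x^5 dx = -401408/3;  ∫_0^4 1176*x^4 dx = 1204224/5;
    ∫_0^4 -3136*x^3 dx = -200704;  ∫_0^4 3136*x^2 dx = 200704/3.
  Sum: 28672 − 401408/3 + 1204224/5 − 200704 + 200704/3 = 28672/15.
  ∫_0^4 (u')² dx = ∫_0^4 (441*x^4/4 - 1176*x^3 + 4312*x^2 - 6272*x + 3136) dx. Term by term:
    ∫_0^4 441*x^4/4 dx = 112896/5;  ∫_0^4 -1176*x^3 dx = -75264;  ∫_0^4 4312*x^2 dx = 275968/3;
    ∫_0^4 -6272*x dx = -50176;  ∫_0^4 3136 dx = 12544.
  Sum: 112896/5 − 75264 + 275968/3 − 50176 + 12544 = 25088/15.
∫_0^4 u² dx = 28672/15, so ||u||_L² = 64*sqrt(105)/15.
∫_0^4 (u')² dx = 25088/15, so ||u'||_L² = 112*sqrt(30)/15.
Ratio ||u||_L² / ||u'||_L² = 2*sqrt(14)/7.
Sharp Poincaré constant on H^1_0(0, 4) is C_P = L/π = 4/π, achieved by sin(π/4·x).
A polynomial bump cannot attain the sharp Poincaré constant (only the first sine eigenfunction does), so the ratio is strictly less than C_P, consistent with ||u||_L² ≤ C_P ||u'||_L².


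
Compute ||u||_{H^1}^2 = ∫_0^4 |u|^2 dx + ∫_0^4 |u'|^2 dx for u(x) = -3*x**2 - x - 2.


||u||_{H^1}^2 = 51308/15

The H^1 norm (squared) on an interval (0, L) is
  ||u||_{H^1}^2 = ∫_0^L u(x)^2 dx + ∫_0^L u'(x)^2 dx.
Compute u'(x) = -6*x - 1.
Then u(x)^2 = 9*x**4 + 6*x**3 + 13*x**2 + 4*x + 4 and u'(x)^2 = 36*x**2 + 12*x + 1.
Integrate each monomial from 0 to 4 using ∫_0^4 c·x^n dx = c·4^(n+1)/(n+1):
  ∫_0^4 u(x)^2 dx = ∫_0^4 (9*x^4 + 6*x^3 + 13*x^2 + 4*x + 4) dx. Term by term:
    ∫_0^4 9*x^4 dx = 9216/5;  ∫_0^4 6*x^3 dx = 384;  ∫_0^4 13*x^2 dx = 832/3;
    ∫_0^4 4*x dx = 32;  ∫_0^4 4 dx = 16.
  Sum: 9216/5 + 384 + 832/3 + 32 + 16 = 38288/15.
  ∫_0^4 u'(x)^2 dx = ∫_0^4 (36*x^2 + 12*x + 1) dx. Term by term:
    ∫_0^4 36*x^2 dx = 768;  ∫_0^4 12*x dx = 96;  ∫_0^4 1 dx = 4.
  Sum: 768 + 96 + 4 = 868.
Adding: ||u||_{H^1}^2 = 38288/15 + 868 = 51308/15.


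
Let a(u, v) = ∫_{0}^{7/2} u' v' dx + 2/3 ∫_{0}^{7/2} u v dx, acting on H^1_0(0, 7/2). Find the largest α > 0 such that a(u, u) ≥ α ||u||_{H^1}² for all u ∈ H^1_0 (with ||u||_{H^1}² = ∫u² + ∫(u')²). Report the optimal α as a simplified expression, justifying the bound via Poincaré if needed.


α = 2*(49 + 6*π^2)/(3*(4*π^2 + 49))

Coercivity of a(·,·) on H^1_0(0, 7/2) means a(u, u) ≥ α ||u||_{H^1}² for every u ∈ H^1_0.
The interval has length L = 7/2, and Poincaré/coercivity depend only on L. Here a(u, u) = ∫(u')² + (2/3)·∫u².
Here 0 < c = 2/3 < 1. The condition a(u,u) ≥ α||u||_{H^1}² reads (1−α)∫(u')² ≥ (α−c)∫u². Any admissible α is ≤ 1 (rapidly oscillating u have ∫u²/∫(u')² → 0), and α = 1 would force 0 ≥ (1−c)∫u², impossible since c < 1; so 1−α > 0. By the sharp Poincaré inequality on H^1_0 of an interval of length L, ∫(u')² ≥ (π/L)²∫u² with equality for the first sine mode sin(π(x−x₀)/L) (x₀ the left endpoint), so the inequality holds for all u iff (1−α)(π/L)² ≥ α − c, i.e. α ≤ ((π/L)² + c)/((π/L)² + 1) = (1 + c(L/π)²)/(1 + (L/π)²). With (π/L)² = 4*π^2/49 and c = 2/3, the largest admissible constant is α = ((π/L)² + c)/((π/L)² + 1).
Simplifying, α = 2*(49 + 6*π^2)/(3*(4*π^2 + 49)).


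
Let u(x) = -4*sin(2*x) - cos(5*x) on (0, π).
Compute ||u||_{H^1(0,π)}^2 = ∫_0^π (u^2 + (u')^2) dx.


||u||_{H^1(0,π)}^2 = -832/21 + 53*π

u'(x) = 5*sin(5*x) - 8*cos(2*x).
Expand u² and (u')² and integrate term by term on (0, π), using: for integers n ≥ 1, ∫_0^π sin²(nx) dx = ∫_0^π cos²(nx) dx = π/2; for n ≠ n', ∫_0^π sin(nx)sin(n'x) dx = ∫_0^π cos(nx)cos(n'x) dx = 0; and by product-to-sum, ∫_0^π sin(nx)cos(n'x) dx = ½∫_0^π [sin((n+n')x) + sin((n−n')x)] dx, which is 0 when n+n' is even and 2n/(n²−n'²) when n+n' is odd (it need not vanish on (0, π)).
  u² squared terms: (-1)²·∫cos(5x)² dx = 1·π/2 = π/2;  (-4)²·∫sin(2x)² dx = 16·π/2 = 8*π.
  u² cross terms: 2·(-1)·(-4)·∫cos(5x)·sin(2x) dx = 8·(-4/21) = -32/21.
  So ∫_0^π u² dx = π/2 + 8*π − 32/21 = -32/21 + 17*π/2.
  (u')² squared terms: (-8)²·∫cos(2x)² dx = 64·π/2 = 32*π;  (5)²·∫sin(5x)² dx = 25·π/2 = 25*π/2.
  (u')² cross terms: 2·(-8)·(5)·∫cos(2x)·sin(5x) dx = -80·(10/21) = -800/21.
  So ∫_0^π (u')² dx = 32*π + 25*π/2 − 800/21 = -800/21 + 89*π/2.
||u||_{H^1}^2 = (-32/21 + 17*π/2) + (-800/21 + 89*π/2) = -832/21 + 53*π.


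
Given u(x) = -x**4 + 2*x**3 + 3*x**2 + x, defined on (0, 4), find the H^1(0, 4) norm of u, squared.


||u||_{H^1}^2 = 405716/45

The H^1 norm (squared) on an interval (0, L) is
  ||u||_{H^1}^2 = ∫_0^L u(x)^2 dx + ∫_0^L u'(x)^2 dx.
Compute u'(x) = -4*x**3 + 6*x**2 + 6*x + 1.
Then u(x)^2 = x**8 - 4*x**7 - 2*x**6 + 10*x**5 + 13*x**4 + 6*x**3 + x**2 and u'(x)^2 = 16*x**6 - 48*x**5 - 12*x**4 + 64*x**3 + 48*x**2 + 12*x + 1.
Integrate each monomial from 0 to 4 using ∫_0^4 c·x^n dx = c·4^(n+1)/(n+1):
  ∫_0^4 u(x)^2 dx = ∫_0^4 (x^8 - 4*x^7 - 2*x^6 + 10*x^5 + 13*x^4 + 6*x^3 + x^2) dx. Term by term:
    ∫_0^4 x^8 dx = 262144/9;  ∫_0^4 -4*x^7 dx = -32768;  ∫_0^4 -2*x^6 dx = -32768/7;
    ∫_0^4 10*x^5 dx = 20480/3;  ∫_0^4 13*x^4 dx = 13312/5;  ∫_0^4 6*x^3 dx = 384;
    ∫_0^4 x^2 dx = 64/3.
  Sum: 262144/9 − 32768 − 32768/7 + 20480/3 + 13312/5 + 384 + 64/3 = 495296/315.
  ∫_0^4 u'(x)^2 dx = ∫_0^4 (16*x^6 - 48*x^5 - 12*x^4 + 64*x^3 + 48*x^2 + 12*x + 1) dx. Term by term:
    ∫_0^4 16*x^6 dx = 262144/7;  ∫_0^4 -48*x^5 dx = -32768;  ∫_0^4 -12*x^4 dx = -12288/5;
    ∫_0^4 64*x^3 dx = 4096;  ∫_0^4 48*x^2 dx = 1024;  ∫_0^4 12*x dx = 96;
    ∫_0^4 1 dx = 4.
  Sum: 262144/7 − 32768 − 12288/5 + 4096 + 1024 + 96 + 4 = 260524/35.
Adding: ||u||_{H^1}^2 = 495296/315 + 260524/35 = 405716/45.


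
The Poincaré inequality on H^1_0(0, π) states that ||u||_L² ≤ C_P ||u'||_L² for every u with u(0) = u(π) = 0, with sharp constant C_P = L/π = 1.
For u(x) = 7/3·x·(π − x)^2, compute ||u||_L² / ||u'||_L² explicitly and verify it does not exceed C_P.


||u||_L² / ||u'||_L² = sqrt(14)*π/14 < C_P = 1.

u(x) = 7/3·x·(π − x)^2, so u'(x) = 7*(x - π)*(3*x - π)/3.
u(x) = 7/3·x·(π − x)^2 vanishes at x = 0 and x = π, so u ∈ H^1_0(0, π). Differentiate via the product rule and integrate the resulting polynomials term by term.
  ∫_0^π u² dx = ∫_0^π (49*x^6/9 - 196*π*x^5/9 + 98*π^2*x^4/3 - 196*π^3*x^3/9 + 49*π^4*x^2/9) dx. Term by term:
    ∫_0^π 49*x^6/9 dx = 7*π^7/9;  ∫_0^π -196*π*x^5/9 dx = -98*π^7/27;  ∫_0^π 98*π^2*x^4/3 dx = 98*π^7/15;
    ∫_0^π -196*π^3*x^3/9 dx = -49*π^7/9;  ∫_0^π 49*π^4*x^2/9 dx = 49*π^7/27.
  Sum: 7*π^7/9 − 98*π^7/27 + 98*π^7/15 − 49*π^7/9 + 49*π^7/27 = 7*π^7/135.
  ∫_0^π (u')² dx = ∫_0^π (49*x^4 - 392*π*x^3/3 + 1078*π^2*x^2/9 - 392*π^3*x/9 + 49*π^4/9) dx. Term by term:
    ∫_0^π 49*x^4 dx = 49*π^5/5;  ∫_0^π -392*π*x^3/3 dx = -98*π^5/3;  ∫_0^π 1078*π^2*x^2/9 dx = 1078*π^5/27;
    ∫_0^π -392*π^3*x/9 dx = -196*π^5/9;  ∫_0^π 49*π^4/9 dx = 49*π^5/9.
  Sum: 49*π^5/5 − 98*π^5/3 + 1078*π^5/27 − 196*π^5/9 + 49*π^5/9 = 98*π^5/135.
∫_0^π u² dx = 7*π^7/135, so ||u||_L² = sqrt(105)*π^(7/2)/45.
∫_0^π (u')² dx = 98*π^5/135, so ||u'||_L² = 7*sqrt(30)*π^(5/2)/45.
Ratio ||u||_L² / ||u'||_L² = sqrt(14)*π/14.
Sharp Poincaré constant on H^1_0(0, π) is C_P = L/π = 1, achieved by sin(x).
A polynomial bump cannot attain the sharp Poincaré constant (only the first sine eigenfunction does), so the ratio is strictly less than C_P, consistent with ||u||_L² ≤ C_P ||u'||_L².


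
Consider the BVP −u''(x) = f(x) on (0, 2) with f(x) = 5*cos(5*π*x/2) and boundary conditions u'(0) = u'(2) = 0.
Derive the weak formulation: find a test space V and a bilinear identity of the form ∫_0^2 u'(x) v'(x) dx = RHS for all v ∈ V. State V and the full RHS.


V = H^1(0, 2) (no boundary constraint on v; u is determined up to an additive constant); weak form: ∫_0^2 u'v' dx = ∫_0^2 (5*cos(5*π*x/2)) v dx for all v ∈ V.

Multiply both sides by a test function v and integrate from 0 to 2:
  ∫_0^2 −u''(x) v(x) dx = ∫_0^2 f(x) v(x) dx.
Integrate the LHS by parts once:
  ∫_0^2 −u'' v dx = −[u'(x) v(x)]_0^2 + ∫_0^2 u'(x) v'(x) dx.
Thus ∫_0^2 u'(x) v'(x) dx = ∫_0^2 f(x) v(x) dx + [u'(x) v(x)]_0^2.
Choose V so that boundary terms are either known or forced to vanish.
u has homogeneous Neumann: u'(0) = u'(2) = 0. So [u' v]_0^2 = 0·v(2) − 0·v(0) = 0 for any v; take V = H^1(0, 2).
Weak formulation: find u (satisfying any essential BC) such that ∫_0^2 u'(x) v'(x) dx = ∫_0^2 f v dx for all v ∈ V (homogeneous Neumann, so boundary terms vanish).
Substituting f(x) = 5*cos(5*π*x/2), the right-hand side is ∫_0^2 (5*cos(5*π*x/2)) v dx.
Compatibility check (pure Neumann): taking v ≡ 1 ∈ V gives 0 = ∫_0^2 f dx + (0) − (0), i.e. ∫_0^2 f dx must equal u'(0) − u'(2) = 0. Indeed ∫_0^2 (5*cos(5*π*x/2)) dx = 0, so the data are compatible. The solution is then unique only up to an additive constant (fix it e.g. by requiring ∫_0^2 u dx = 0).


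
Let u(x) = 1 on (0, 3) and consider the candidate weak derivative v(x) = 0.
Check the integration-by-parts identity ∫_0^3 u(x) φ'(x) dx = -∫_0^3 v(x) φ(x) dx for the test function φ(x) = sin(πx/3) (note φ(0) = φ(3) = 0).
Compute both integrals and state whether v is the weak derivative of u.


LHS = 0, RHS = 0. Yes, v = u' weakly.

u(x) = 1, classical derivative u'(x) = 0.
φ(x) = sin(πx/3), so φ'(x) = π*cos(π*x/3)/3.
Note φ(0) = φ(3) = 0, so the boundary term u·φ vanishes.
LHS = ∫_0^3 u(x) φ'(x) dx = ∫_0^3 (π*cos(π*x/3)/3) dx. Term by term:
  ∫_0^3 π*cos(π*x/3)/3 dx = 0.
So LHS = 0.
∫_0^3 v(x) φ(x) dx = ∫_0^3 (0) dx. Term by term:
  ∫_0^3 0 dx = 0.
So RHS = -∫_0^3 v(x) φ(x) dx = 0.
LHS = RHS, so the identity holds for this test φ.
Moreover u is smooth here and v(x) = u'(x) = 0 pointwise, so the identity holds for every test function. Hence v is the weak derivative of u.


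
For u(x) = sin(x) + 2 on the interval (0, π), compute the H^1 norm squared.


||u||_{H^1(0,π)}^2 = 8 + 5*π

u'(x) = cos(x).
Expand u² and (u')² and integrate term by term on (0, π), using: for integers n ≥ 1, ∫_0^π sin²(nx) dx = ∫_0^π cos²(nx) dx = π/2; for n ≠ n', ∫_0^π sin(nx)sin(n'x) dx = ∫_0^π cos(nx)cos(n'x) dx = 0; and by product-to-sum, ∫_0^π sin(nx)cos(n'x) dx = ½∫_0^π [sin((n+n')x) + sin((n−n')x)] dx, which is 0 when n+n' is even and 2n/(n²−n'²) when n+n' is odd (it need not vanish on (0, π)). For the constant mode: ∫_0^π 1 dx = π, ∫_0^π cos(nx) dx = 0, ∫_0^π sin(nx) dx = (1−(−1)^n)/n.
  u² squared terms: (2)²·∫1 dx = 4·π = 4*π;  (1)²·∫sin(x)² dx = 1·π/2 = π/2.
  u² cross terms: 2·(2)·(1)·∫1·sin(x) dx = 4·(2) = 8.
  So ∫_0^π u² dx = 4*π + π/2 + 8 = 8 + 9*π/2.
  (u')² squared terms: (1)²·∫cos(x)² dx = 1·π/2 = π/2.
  So ∫_0^π (u')² dx = π/2.
||u||_{H^1}^2 = (8 + 9*π/2) + (π/2) = 8 + 5*π.


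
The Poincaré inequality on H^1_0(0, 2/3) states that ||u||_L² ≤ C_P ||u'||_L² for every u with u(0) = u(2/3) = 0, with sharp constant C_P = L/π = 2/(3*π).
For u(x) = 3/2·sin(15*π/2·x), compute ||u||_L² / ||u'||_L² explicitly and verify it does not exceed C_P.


||u||_L² / ||u'||_L² = 2/(15*π) < C_P = 2/(3*π).

u(x) = 3/2·sin(15*π/2·x), so u'(x) = 45*π*cos(15*π*x/2)/4.
Writing u(x) = A·sin(kπx/L) with A = 3/2 and k = 5, use ∫_0^L sin²(kπx/L) dx = L/2 and ∫_0^L cos²(kπx/L) dx = L/2.
u² = 9/4·sin²(15*π/2·x) and (u')² = 2025*π^2/16·cos²(15*π/2·x), and each of sin², cos² integrates to L/2 = 1/3 over (0, 2/3).
∫_0^2/3 u² dx = 3/4, so ||u||_L² = sqrt(3)/2.
∫_0^2/3 (u')² dx = 675*π^2/16, so ||u'||_L² = 15*sqrt(3)*π/4.
Ratio ||u||_L² / ||u'||_L² = 2/(15*π).
Sharp Poincaré constant on H^1_0(0, 2/3) is C_P = L/π = 2/(3*π), achieved by sin(3*π/2·x).
This is the k = 5 harmonic; the ratio L/(kπ) is strictly less than C_P = L/π, consistent with the sharp inequality ||u||_L² ≤ C_P ||u'||_L².


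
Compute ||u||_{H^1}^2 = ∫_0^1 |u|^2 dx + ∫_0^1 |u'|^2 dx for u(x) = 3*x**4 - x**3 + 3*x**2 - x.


||u||_{H^1}^2 = 14771/420

The H^1 norm (squared) on an interval (0, L) is
  ||u||_{H^1}^2 = ∫_0^L u(x)^2 dx + ∫_0^L u'(x)^2 dx.
Compute u'(x) = 12*x**3 - 3*x**2 + 6*x - 1.
Then u(x)^2 = 9*x**8 - 6*x**7 + 19*x**6 - 12*x**5 + 11*x**4 - 6*x**3 + x**2 and u'(x)^2 = 144*x**6 - 72*x**5 + 153*x**4 - 60*x**3 + 42*x**2 - 12*x + 1.
Integrate each monomial from 0 to 1 using ∫_0^1 c·x^n dx = c·1^(n+1)/(n+1):
  ∫_0^1 u(x)^2 dx = ∫_0^1 (9*x^8 - 6*x^7 + 19*x^6 - 12*x^5 + 11*x^4 - 6*x^3 + x^2) dx. Term by term:
    ∫_0^1 9*x^8 dx = 1;  ∫_0^1 -6*x^7 dx = -3/4;  ∫_0^1 19*x^6 dx = 19/7;
    ∫_0^1 -12*x^5 dx = -2;  ∫_0^1 11*x^4 dx = 11/5;  ∫_0^1 -6*x^3 dx = -3/2;
    ∫_0^1 x^2 dx = 1/3.
  Sum: 1 − 3/4 + 19/7 − 2 + 11/5 − 3/2 + 1/3 = 839/420.
  ∫_0^1 u'(x)^2 dx = ∫_0^1 (144*x^6 - 72*x^5 + 153*x^4 - 60*x^3 + 42*x^2 - 12*x + 1) dx. Term by term:
    ∫_0^1 144*x^6 dx = 144/7;  ∫_0^1 -72*x^5 dx = -12;  ∫_0^1 153*x^4 dx = 153/5;
    ∫_0^1 -60*x^3 dx = -15;  ∫_0^1 42*x^2 dx = 14;  ∫_0^1 -12*x dx = -6;
    ∫_0^1 1 dx = 1.
  Sum: 144/7 − 12 + 153/5 − 15 + 14 − 6 + 1 = 1161/35.
Adding: ||u||_{H^1}^2 = 839/420 + 1161/35 = 14771/420.


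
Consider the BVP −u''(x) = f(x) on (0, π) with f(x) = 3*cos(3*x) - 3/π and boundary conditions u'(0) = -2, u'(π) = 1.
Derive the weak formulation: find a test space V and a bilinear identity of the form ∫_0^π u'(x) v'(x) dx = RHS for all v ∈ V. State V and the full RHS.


V = H^1(0, π) (v unrestricted at boundary; u is determined up to an additive constant); weak form: ∫_0^π u'v' dx = ∫_0^π (3*cos(3*x) - 3/π) v dx + v(π) + 2·v(0) for all v ∈ V.

Multiply both sides by a test function v and integrate from 0 to π:
  ∫_0^π −u''(x) v(x) dx = ∫_0^π f(x) v(x) dx.
Integrate the LHS by parts once:
  ∫_0^π −u'' v dx = −[u'(x) v(x)]_0^π + ∫_0^π u'(x) v'(x) dx.
Thus ∫_0^π u'(x) v'(x) dx = ∫_0^π f(x) v(x) dx + [u'(x) v(x)]_0^π.
Choose V so that boundary terms are either known or forced to vanish.
u has inhomogeneous Neumann u'(0) = -2, u'(π) = 1. [u' v]_0^π = (1)·v(π) − (-2)·v(0) = v(π) + 2·v(0). Take V = H^1(0, π); boundary term becomes part of RHS.
Weak formulation: find u (satisfying any essential BC) such that ∫_0^π u'(x) v'(x) dx = ∫_0^π f v dx + v(π) + 2·v(0) for all v ∈ V (Neumann data are natural BCs: they enter the RHS as boundary terms).
Substituting f(x) = 3*cos(3*x) - 3/π, the right-hand side is ∫_0^π (3*cos(3*x) - 3/π) v dx + v(π) + 2·v(0).
Compatibility check (pure Neumann): taking v ≡ 1 ∈ V gives 0 = ∫_0^π f dx + (1) − (-2), i.e. ∫_0^π f dx must equal u'(0) − u'(π) = -3. Indeed ∫_0^π (3*cos(3*x) - 3/π) dx = -3, so the data are compatible. The solution is then unique only up to an additive constant (fix it e.g. by requiring ∫_0^π u dx = 0).


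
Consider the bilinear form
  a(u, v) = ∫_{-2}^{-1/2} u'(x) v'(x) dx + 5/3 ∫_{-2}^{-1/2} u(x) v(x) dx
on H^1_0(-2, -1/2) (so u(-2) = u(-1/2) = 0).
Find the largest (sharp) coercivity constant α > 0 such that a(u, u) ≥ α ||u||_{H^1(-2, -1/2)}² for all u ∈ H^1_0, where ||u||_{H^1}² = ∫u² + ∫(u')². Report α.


α = 1

Coercivity of a(·,·) on H^1_0(-2, -1/2) means a(u, u) ≥ α ||u||_{H^1}² for every u ∈ H^1_0.
The interval has length L = 3/2, and Poincaré/coercivity depend only on L. Here a(u, u) = ∫(u')² + (5/3)·∫u².
Here c = 5/3 ≥ 1, so a(u,u) = ∫(u')² + c∫u² ≥ ∫(u')² + ∫u² = ||u||_{H^1}², i.e. α = 1 works. No larger α is possible: a(u,u) ≥ α||u||_{H^1}² means (1−α)∫(u')² ≥ (α−c)∫u², and for the modes u_n = sin(nπ(x−x₀)/L) (x₀ the left endpoint) one has ∫u_n²/∫(u_n')² = (L/(nπ))² → 0, so a(u_n,u_n)/||u_n||_{H^1}² → 1. Hence the optimal constant is α = 1.
Therefore α = 1.


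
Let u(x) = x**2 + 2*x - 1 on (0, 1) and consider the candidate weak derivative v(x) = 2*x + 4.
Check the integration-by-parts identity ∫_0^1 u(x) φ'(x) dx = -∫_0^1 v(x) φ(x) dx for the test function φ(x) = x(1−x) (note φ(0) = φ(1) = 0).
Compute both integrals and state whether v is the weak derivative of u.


LHS = -1/2, RHS = -5/6. No, v is not the weak derivative of u.

u(x) = x**2 + 2*x - 1, classical derivative u'(x) = 2*x + 2.
φ(x) = x(1−x), so φ'(x) = 1 - 2*x.
Note φ(0) = φ(1) = 0, so the boundary term u·φ vanishes.
LHS = ∫_0^1 u(x) φ'(x) dx = ∫_0^1 (-2*x^3 - 3*x^2 + 4*x - 1) dx. Term by term:
  ∫_0^1 -2*x^3 dx = -1/2;  ∫_0^1 -3*x^2 dx = -1;  ∫_0^1 4*x dx = 2;
  ∫_0^1 -1 dx = -1.
Sum: -1/2 − 1 + 2 − 1 = -1/2.
So LHS = -1/2.
∫_0^1 v(x) φ(x) dx = ∫_0^1 (-2*x^3 - 2*x^2 + 4*x) dx. Term by term:
  ∫_0^1 -2*x^3 dx = -1/2;  ∫_0^1 -2*x^2 dx = -2/3;  ∫_0^1 4*x dx = 2.
Sum: -1/2 − 2/3 + 2 = 5/6.
So RHS = -∫_0^1 v(x) φ(x) dx = -5/6.
LHS − RHS = 1/3 ≠ 0, so the identity fails.
(For a valid weak derivative the identity must hold for EVERY test function, in particular this one. The failure shows v is NOT the weak derivative of u.)
Correct weak derivative would be u'(x) = 2*x + 2.


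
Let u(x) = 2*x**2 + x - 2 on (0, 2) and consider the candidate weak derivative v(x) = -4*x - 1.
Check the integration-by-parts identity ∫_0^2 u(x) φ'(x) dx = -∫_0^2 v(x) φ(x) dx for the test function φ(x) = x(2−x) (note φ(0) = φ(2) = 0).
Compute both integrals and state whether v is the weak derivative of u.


LHS = -20/3, RHS = 20/3. No, v is not the weak derivative of u.

u(x) = 2*x**2 + x - 2, classical derivative u'(x) = 4*x + 1.
φ(x) = x(2−x), so φ'(x) = 2 - 2*x.
Note φ(0) = φ(2) = 0, so the boundary term u·φ vanishes.
LHS = ∫_0^2 u(x) φ'(x) dx = ∫_0^2 (-4*x^3 + 2*x^2 + 6*x - 4) dx. Term by term:
  ∫_0^2 -4*x^3 dx = -16;  ∫_0^2 2*x^2 dx = 16/3;  ∫_0^2 6*x dx = 12;
  ∫_0^2 -4 dx = -8.
Sum: -16 + 16/3 + 12 − 8 = -20/3.
So LHS = -20/3.
∫_0^2 v(x) φ(x) dx = ∫_0^2 (4*x^3 - 7*x^2 - 2*x) dx. Term by term:
  ∫_0^2 4*x^3 dx = 16;  ∫_0^2 -7*x^2 dx = -56/3;  ∫_0^2 -2*x dx = -4.
Sum: 16 − 56/3 − 4 = -20/3.
So RHS = -∫_0^2 v(x) φ(x) dx = 20/3.
LHS − RHS = -40/3 ≠ 0, so the identity fails.
(For a valid weak derivative the identity must hold for EVERY test function, in particular this one. The failure shows v is NOT the weak derivative of u.)
Correct weak derivative would be u'(x) = 4*x + 1.


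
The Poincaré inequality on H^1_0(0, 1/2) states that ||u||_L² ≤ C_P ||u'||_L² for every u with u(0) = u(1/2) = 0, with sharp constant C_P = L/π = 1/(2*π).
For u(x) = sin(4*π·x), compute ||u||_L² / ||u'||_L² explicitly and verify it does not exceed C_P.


||u||_L² / ||u'||_L² = 1/(4*π) < C_P = 1/(2*π).

u(x) = sin(4*π·x), so u'(x) = 4*π*cos(4*π*x).
Writing u(x) = A·sin(kπx/L) with A = 1 and k = 2, use ∫_0^L sin²(kπx/L) dx = L/2 and ∫_0^L cos²(kπx/L) dx = L/2.
u² = 1·sin²(4*π·x) and (u')² = 16*π^2·cos²(4*π·x), and each of sin², cos² integrates to L/2 = 1/4 over (0, 1/2).
∫_0^1/2 u² dx = 1/4, so ||u||_L² = 1/2.
∫_0^1/2 (u')² dx = 4*π^2, so ||u'||_L² = 2*π.
Ratio ||u||_L² / ||u'||_L² = 1/(4*π).
Sharp Poincaré constant on H^1_0(0, 1/2) is C_P = L/π = 1/(2*π), achieved by sin(2*π·x).
This is the k = 2 harmonic; the ratio L/(kπ) is strictly less than C_P = L/π, consistent with the sharp inequality ||u||_L² ≤ C_P ||u'||_L².


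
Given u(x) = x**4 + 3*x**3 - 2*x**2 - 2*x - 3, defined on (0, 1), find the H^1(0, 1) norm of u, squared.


||u||_{H^1}^2 = 769/36

The H^1 norm (squared) on an interval (0, L) is
  ||u||_{H^1}^2 = ∫_0^L u(x)^2 dx + ∫_0^L u'(x)^2 dx.
Compute u'(x) = 4*x**3 + 9*x**2 - 4*x - 2.
Then u(x)^2 = x**8 + 6*x**7 + 5*x**6 - 16*x**5 - 14*x**4 - 10*x**3 + 16*x**2 + 12*x + 9 and u'(x)^2 = 16*x**6 + 72*x**5 + 49*x**4 - 88*x**3 - 20*x**2 + 16*x + 4.
Integrate each monomial from 0 to 1 using ∫_0^1 c·x^n dx = c·1^(n+1)/(n+1):
  ∫_0^1 u(x)^2 dx = ∫_0^1 (x^8 + 6*x^7 + 5*x^6 - 16*x^5 - 14*x^4 - 10*x^3 + 16*x^2 + 12*x + 9) dx. Term by term:
    ∫_0^1 x^8 dx = 1/9;  ∫_0^1 6*x^7 dx = 3/4;  ∫_0^1 5*x^6 dx = 5/7;
    ∫_0^1 -16*x^5 dx = -8/3;  ∫_0^1 -14*x^4 dx = -14/5;  ∫_0^1 -10*x^3 dx = -5/2;
    ∫_0^1 16*x^2 dx = 16/3;  ∫_0^1 12*x dx = 6;  ∫_0^1 9 dx = 9.
  Sum: 1/9 + 3/4 + 5/7 − 8/3 − 14/5 − 5/2 + 16/3 + 6 + 9 = 17567/1260.
  ∫_0^1 u'(x)^2 dx = ∫_0^1 (16*x^6 + 72*x^5 + 49*x^4 - 88*x^3 - 20*x^2 + 16*x + 4) dx. Term by term:
    ∫_0^1 16*x^6 dx = 16/7;  ∫_0^1 72*x^5 dx = 12;  ∫_0^1 49*x^4 dx = 49/5;
    ∫_0^1 -88*x^3 dx = -22;  ∫_0^1 -20*x^2 dx = -20/3;  ∫_0^1 16*x dx = 8;
    ∫_0^1 4 dx = 4.
  Sum: 16/7 + 12 + 49/5 − 22 − 20/3 + 8 + 4 = 779/105.
Adding: ||u||_{H^1}^2 = 17567/1260 + 779/105 = 769/36.


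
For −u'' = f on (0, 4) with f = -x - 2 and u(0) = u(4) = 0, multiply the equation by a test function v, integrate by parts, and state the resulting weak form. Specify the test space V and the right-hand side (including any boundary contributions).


V = H^1_0(0, 4) (so v(0) = v(4) = 0); weak form: ∫_0^4 u'v' dx = ∫_0^4 (-x - 2) v dx for all v ∈ V.

Multiply both sides by a test function v and integrate from 0 to 4:
  ∫_0^4 −u''(x) v(x) dx = ∫_0^4 f(x) v(x) dx.
Integrate the LHS by parts once:
  ∫_0^4 −u'' v dx = −[u'(x) v(x)]_0^4 + ∫_0^4 u'(x) v'(x) dx.
Thus ∫_0^4 u'(x) v'(x) dx = ∫_0^4 f(x) v(x) dx + [u'(x) v(x)]_0^4.
Choose V so that boundary terms are either known or forced to vanish.
u is Dirichlet: u(0) = u(4) = 0. Let V = H^1_0(0, 4); then v(0) = v(4) = 0, and [u' v]_0^4 = 0.
Weak formulation: find u (satisfying any essential BC) such that ∫_0^4 u'(x) v'(x) dx = ∫_0^4 f v dx for all v ∈ V.
Substituting f(x) = -x - 2, the right-hand side is ∫_0^4 (-x - 2) v dx.


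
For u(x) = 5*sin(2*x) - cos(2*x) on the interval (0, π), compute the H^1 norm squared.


||u||_{H^1(0,π)}^2 = 65*π

u'(x) = 2*sin(2*x) + 10*cos(2*x).
Expand u² and (u')² and integrate term by term on (0, π), using: for integers n ≥ 1, ∫_0^π sin²(nx) dx = ∫_0^π cos²(nx) dx = π/2; for n ≠ n', ∫_0^π sin(nx)sin(n'x) dx = ∫_0^π cos(nx)cos(n'x) dx = 0; and by product-to-sum, ∫_0^π sin(nx)cos(n'x) dx = ½∫_0^π [sin((n+n')x) + sin((n−n')x)] dx, which is 0 when n+n' is even and 2n/(n²−n'²) when n+n' is odd (it need not vanish on (0, π)).
  u² squared terms: (-1)²·∫cos(2x)² dx = 1·π/2 = π/2;  (5)²·∫sin(2x)² dx = 25·π/2 = 25*π/2.
  u² cross terms: 2·(-1)·(5)·∫cos(2x)·sin(2x) dx = -10·(0) = 0.
  So ∫_0^π u² dx = π/2 + 25*π/2 + 0 = 13*π.
  (u')² squared terms: (2)²·∫sin(2x)² dx = 4·π/2 = 2*π;  (10)²·∫cos(2x)² dx = 100·π/2 = 50*π.
  (u')² cross terms: 2·(2)·(10)·∫sin(2x)·cos(2x) dx = 40·(0) = 0.
  So ∫_0^π (u')² dx = 2*π + 50*π + 0 = 52*π.
||u||_{H^1}^2 = (13*π) + (52*π) = 65*π.


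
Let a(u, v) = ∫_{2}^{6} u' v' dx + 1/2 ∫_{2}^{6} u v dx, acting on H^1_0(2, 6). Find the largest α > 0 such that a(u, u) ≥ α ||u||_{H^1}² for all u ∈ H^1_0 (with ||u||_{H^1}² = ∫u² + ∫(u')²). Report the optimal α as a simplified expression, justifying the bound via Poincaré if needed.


α = (8 + π^2)/(π^2 + 16)

Coercivity of a(·,·) on H^1_0(2, 6) means a(u, u) ≥ α ||u||_{H^1}² for every u ∈ H^1_0.
The interval has length L = 4, and Poincaré/coercivity depend only on L. Here a(u, u) = ∫(u')² + (1/2)·∫u².
Here 0 < c = 1/2 < 1. The condition a(u,u) ≥ α||u||_{H^1}² reads (1−α)∫(u')² ≥ (α−c)∫u². Any admissible α is ≤ 1 (rapidly oscillating u have ∫u²/∫(u')² → 0), and α = 1 would force 0 ≥ (1−c)∫u², impossible since c < 1; so 1−α > 0. By the sharp Poincaré inequality on H^1_0 of an interval of length L, ∫(u')² ≥ (π/L)²∫u² with equality for the first sine mode sin(π(x−x₀)/L) (x₀ the left endpoint), so the inequality holds for all u iff (1−α)(π/L)² ≥ α − c, i.e. α ≤ ((π/L)² + c)/((π/L)² + 1) = (1 + c(L/π)²)/(1 + (L/π)²). With (π/L)² = π^2/16 and c = 1/2, the largest admissible constant is α = ((π/L)² + c)/((π/L)² + 1).
Simplifying, α = (8 + π^2)/(π^2 + 16).


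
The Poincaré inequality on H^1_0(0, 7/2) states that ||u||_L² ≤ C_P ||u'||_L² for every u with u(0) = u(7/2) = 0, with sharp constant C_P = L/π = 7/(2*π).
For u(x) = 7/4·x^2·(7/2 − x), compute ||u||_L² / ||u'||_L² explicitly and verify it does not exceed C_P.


||u||_L² / ||u'||_L² = sqrt(14)/4 < C_P = 7/(2*π).

u(x) = 7/4·x^2·(7/2 − x), so u'(x) = 7*x*(7 - 3*x)/4.
u(x) = 7/4·x^2·(7/2 − x) vanishes at x = 0 and x = 7/2, so u ∈ H^1_0(0, 7/2). Differentiate via the product rule and integrate the resulting polynomials term by term.
  ∫_0^7/2 u² dx = ∫_0^7/2 (49*x^6/16 - 343*x^5/16 + 2401*x^4/64) dx. Term by term:
    ∫_0^7/2 49*x^6/16 dx = 5764801/2048;  ∫_0^7/2 -343*x^5/16 dx = -40353607/6144;  ∫_0^7/2 2401*x^4/64 dx = 40353607/10240.
  Sum: 5764801/2048 − 40353607/6144 + 40353607/10240 = 5764801/30720.
  ∫_0^7/2 (u')² dx = ∫_0^7/2 (441*x^4/16 - 1029*x^3/8 + 2401*x^2/16) dx. Term by term:
    ∫_0^7/2 441*x^4/16 dx = 7411887/2560;  ∫_0^7/2 -1029*x^3/8 dx = -2470629/512;  ∫_0^7/2 2401*x^2/16 dx = 823543/384.
  Sum: 7411887/2560 − 2470629/512 + 823543/384 = 823543/3840.
∫_0^7/2 u² dx = 5764801/30720, so ||u||_L² = 2401*sqrt(30)/960.
∫_0^7/2 (u')² dx = 823543/3840, so ||u'||_L² = 343*sqrt(105)/240.
Ratio ||u||_L² / ||u'||_L² = sqrt(14)/4.
Sharp Poincaré constant on H^1_0(0, 7/2) is C_P = L/π = 7/(2*π), achieved by sin(2*π/7·x).
A polynomial bump cannot attain the sharp Poincaré constant (only the first sine eigenfunction does), so the ratio is strictly less than C_P, consistent with ||u||_L² ≤ C_P ||u'||_L².


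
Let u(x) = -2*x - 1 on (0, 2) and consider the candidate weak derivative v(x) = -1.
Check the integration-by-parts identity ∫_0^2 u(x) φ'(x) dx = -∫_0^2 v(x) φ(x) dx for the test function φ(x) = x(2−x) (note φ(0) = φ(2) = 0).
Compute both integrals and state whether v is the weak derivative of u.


LHS = 8/3, RHS = 4/3. No, v is not the weak derivative of u.

u(x) = -2*x - 1, classical derivative u'(x) = -2.
φ(x) = x(2−x), so φ'(x) = 2 - 2*x.
Note φ(0) = φ(2) = 0, so the boundary term u·φ vanishes.
LHS = ∫_0^2 u(x) φ'(x) dx = ∫_0^2 (4*x^2 - 2*x - 2) dx. Term by term:
  ∫_0^2 4*x^2 dx = 32/3;  ∫_0^2 -2*x dx = -4;  ∫_0^2 -2 dx = -4.
Sum: 32/3 − 4 − 4 = 8/3.
So LHS = 8/3.
∫_0^2 v(x) φ(x) dx = ∫_0^2 (x^2 - 2*x) dx. Term by term:
  ∫_0^2 x^2 dx = 8/3;  ∫_0^2 -2*x dx = -4.
Sum: 8/3 − 4 = -4/3.
So RHS = -∫_0^2 v(x) φ(x) dx = 4/3.
LHS − RHS = 4/3 ≠ 0, so the identity fails.
(For a valid weak derivative the identity must hold for EVERY test function, in particular this one. The failure shows v is NOT the weak derivative of u.)
Correct weak derivative would be u'(x) = -2.


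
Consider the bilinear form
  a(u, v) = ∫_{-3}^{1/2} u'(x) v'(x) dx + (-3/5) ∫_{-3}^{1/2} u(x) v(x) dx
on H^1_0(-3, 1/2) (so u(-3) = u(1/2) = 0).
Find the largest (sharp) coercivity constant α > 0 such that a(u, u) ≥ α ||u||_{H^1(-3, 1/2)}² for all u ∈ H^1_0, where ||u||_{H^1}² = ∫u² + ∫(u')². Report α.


α = (-147 + 20*π^2)/(5*(4*π^2 + 49))

Coercivity of a(·,·) on H^1_0(-3, 1/2) means a(u, u) ≥ α ||u||_{H^1}² for every u ∈ H^1_0.
The interval has length L = 7/2, and Poincaré/coercivity depend only on L. Here a(u, u) = ∫(u')² + (-3/5)·∫u².
Here c = -3/5 < 0 with |c| < (π/L)² = 4*π^2/49, so coercivity still holds. The condition a(u,u) ≥ α||u||_{H^1}² reads (1−α)∫(u')² ≥ (α−c)∫u². Any admissible α is ≤ 1 (rapidly oscillating u have ∫u²/∫(u')² → 0), and α = 1 would force 0 ≥ (1−c)∫u², impossible since c < 1; so 1−α > 0. By the sharp Poincaré inequality on H^1_0 of an interval of length L, ∫(u')² ≥ (π/L)²∫u² with equality for the first sine mode sin(π(x−x₀)/L) (x₀ the left endpoint), so the inequality holds for all u iff (1−α)(π/L)² ≥ α − c, i.e. α ≤ ((π/L)² + c)/((π/L)² + 1) = (1 + c(L/π)²)/(1 + (L/π)²). (Direct route, valid since c ≤ 0: Poincaré gives c∫u² ≥ c(L/π)²∫(u')², so a(u,u) ≥ (1 + c(L/π)²)∫(u')², while ||u||_{H^1}² ≤ (1 + (L/π)²)∫(u')²; dividing yields the same α.) With (π/L)² = 4*π^2/49 and c = -3/5, the largest admissible constant is α = ((π/L)² + c)/((π/L)² + 1).
Simplifying, α = (-147 + 20*π^2)/(5*(4*π^2 + 49)).
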